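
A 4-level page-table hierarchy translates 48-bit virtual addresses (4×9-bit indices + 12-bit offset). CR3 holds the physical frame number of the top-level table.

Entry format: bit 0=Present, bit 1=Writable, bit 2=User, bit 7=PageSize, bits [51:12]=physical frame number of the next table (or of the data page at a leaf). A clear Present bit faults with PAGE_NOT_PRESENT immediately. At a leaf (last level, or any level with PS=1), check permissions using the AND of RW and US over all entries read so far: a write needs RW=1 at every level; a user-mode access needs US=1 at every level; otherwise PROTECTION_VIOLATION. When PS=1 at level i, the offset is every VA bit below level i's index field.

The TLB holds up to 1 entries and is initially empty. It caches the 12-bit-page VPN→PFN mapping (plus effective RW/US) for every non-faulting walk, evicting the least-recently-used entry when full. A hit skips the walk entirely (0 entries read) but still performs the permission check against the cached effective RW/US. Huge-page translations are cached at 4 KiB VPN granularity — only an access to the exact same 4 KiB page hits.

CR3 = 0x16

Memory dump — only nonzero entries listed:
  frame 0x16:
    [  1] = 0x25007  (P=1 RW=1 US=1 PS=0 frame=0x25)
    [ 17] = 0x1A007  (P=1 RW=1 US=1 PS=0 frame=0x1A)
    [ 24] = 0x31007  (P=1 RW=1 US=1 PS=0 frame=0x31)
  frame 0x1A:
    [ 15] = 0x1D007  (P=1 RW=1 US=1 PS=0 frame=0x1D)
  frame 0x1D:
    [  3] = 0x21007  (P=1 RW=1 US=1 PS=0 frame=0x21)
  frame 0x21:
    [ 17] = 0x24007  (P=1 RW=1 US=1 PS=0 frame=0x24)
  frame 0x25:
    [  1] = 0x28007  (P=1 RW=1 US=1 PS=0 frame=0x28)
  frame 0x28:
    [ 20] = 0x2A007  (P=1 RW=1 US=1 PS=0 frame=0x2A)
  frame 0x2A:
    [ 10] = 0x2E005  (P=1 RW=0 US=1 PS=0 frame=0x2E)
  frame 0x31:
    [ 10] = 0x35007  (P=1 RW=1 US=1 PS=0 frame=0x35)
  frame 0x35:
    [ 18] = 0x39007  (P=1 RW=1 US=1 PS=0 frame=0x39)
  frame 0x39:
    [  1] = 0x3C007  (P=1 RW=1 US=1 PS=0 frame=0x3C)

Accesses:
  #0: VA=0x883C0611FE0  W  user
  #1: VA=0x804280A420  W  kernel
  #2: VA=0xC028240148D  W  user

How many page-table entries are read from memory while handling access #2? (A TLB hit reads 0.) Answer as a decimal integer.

Walk each access:
#0 VA=0x883C0611FE0 (w,user):
  L0 @0x16[17] → 0x1A007  P=1,RW=1,US=1,PS=0
  L1 @0x1A[15] → 0x1D007  P=1,RW=1,US=1,PS=0
  L2 @0x1D[3] → 0x21007  P=1,RW=1,US=1,PS=0
  L3 @0x21[17] → 0x24007  P=1,RW=1,US=1,PS=0
  → PA=0x24FE0  (4 entries read)
#1 VA=0x804280A420 (w,kernel):
  L0 @0x16[1] → 0x25007  P=1,RW=1,US=1,PS=0
  L1 @0x25[1] → 0x28007  P=1,RW=1,US=1,PS=0
  L2 @0x28[20] → 0x2A007  P=1,RW=1,US=1,PS=0
  L3 @0x2A[10] → 0x2E005  P=1,RW=0,US=1,PS=0
  ⇒ fault: PROTECTION_VIOLATION  — 4 lookups
#2 VA=0xC028240148D (w,user):
  L0 @0x16[24] → 0x31007  P=1,RW=1,US=1,PS=0
  L1 @0x31[10] → 0x35007  P=1,RW=1,US=1,PS=0
  L2 @0x35[18] → 0x39007  P=1,RW=1,US=1,PS=0
  L3 @0x39[1] → 0x3C007  P=1,RW=1,US=1,PS=0
  → PA=0x3C48D  (4 entries read)

Entries read for #2: 4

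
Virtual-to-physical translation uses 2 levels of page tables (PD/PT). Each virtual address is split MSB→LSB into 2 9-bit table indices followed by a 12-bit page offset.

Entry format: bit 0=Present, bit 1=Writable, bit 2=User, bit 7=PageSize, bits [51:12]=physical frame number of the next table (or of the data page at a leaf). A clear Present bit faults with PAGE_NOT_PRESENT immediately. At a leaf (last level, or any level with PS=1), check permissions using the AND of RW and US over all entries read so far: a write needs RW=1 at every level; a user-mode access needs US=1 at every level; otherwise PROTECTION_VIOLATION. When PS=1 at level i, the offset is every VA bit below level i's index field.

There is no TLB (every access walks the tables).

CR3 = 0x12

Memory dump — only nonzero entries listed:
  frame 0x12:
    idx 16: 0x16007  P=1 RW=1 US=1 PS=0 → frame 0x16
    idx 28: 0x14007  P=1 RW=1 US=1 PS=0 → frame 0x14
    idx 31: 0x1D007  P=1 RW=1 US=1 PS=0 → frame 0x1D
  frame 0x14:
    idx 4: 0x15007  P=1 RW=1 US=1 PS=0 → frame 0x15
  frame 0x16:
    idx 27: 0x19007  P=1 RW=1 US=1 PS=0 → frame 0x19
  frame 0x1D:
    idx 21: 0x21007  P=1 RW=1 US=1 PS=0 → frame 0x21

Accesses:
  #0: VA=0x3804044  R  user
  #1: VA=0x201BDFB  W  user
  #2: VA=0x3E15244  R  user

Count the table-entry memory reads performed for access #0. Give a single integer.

Trace:
#0 VA=0x3804044 (r,user):
  L0 @0x12[28] → 0x14007  P=1,RW=1,US=1,PS=0
  L1 @0x14[4] → 0x15007  P=1,RW=1,US=1,PS=0
  ⇒ phys 0x15044  [2 reads]
#1 VA=0x201BDFB (w,user):
  L0 @0x12[16] → 0x16007  P=1,RW=1,US=1,PS=0
  L1 @0x16[27] → 0x19007  P=1,RW=1,US=1,PS=0
  ⇒ phys 0x19DFB  [2 reads]
#2 VA=0x3E15244 (r,user):
  L0 @0x12[31] → 0x1D007  P=1,RW=1,US=1,PS=0
  L1 @0x1D[21] → 0x21007  P=1,RW=1,US=1,PS=0
  ⇒ phys 0x21244  [2 reads]

Entries read for #0: 2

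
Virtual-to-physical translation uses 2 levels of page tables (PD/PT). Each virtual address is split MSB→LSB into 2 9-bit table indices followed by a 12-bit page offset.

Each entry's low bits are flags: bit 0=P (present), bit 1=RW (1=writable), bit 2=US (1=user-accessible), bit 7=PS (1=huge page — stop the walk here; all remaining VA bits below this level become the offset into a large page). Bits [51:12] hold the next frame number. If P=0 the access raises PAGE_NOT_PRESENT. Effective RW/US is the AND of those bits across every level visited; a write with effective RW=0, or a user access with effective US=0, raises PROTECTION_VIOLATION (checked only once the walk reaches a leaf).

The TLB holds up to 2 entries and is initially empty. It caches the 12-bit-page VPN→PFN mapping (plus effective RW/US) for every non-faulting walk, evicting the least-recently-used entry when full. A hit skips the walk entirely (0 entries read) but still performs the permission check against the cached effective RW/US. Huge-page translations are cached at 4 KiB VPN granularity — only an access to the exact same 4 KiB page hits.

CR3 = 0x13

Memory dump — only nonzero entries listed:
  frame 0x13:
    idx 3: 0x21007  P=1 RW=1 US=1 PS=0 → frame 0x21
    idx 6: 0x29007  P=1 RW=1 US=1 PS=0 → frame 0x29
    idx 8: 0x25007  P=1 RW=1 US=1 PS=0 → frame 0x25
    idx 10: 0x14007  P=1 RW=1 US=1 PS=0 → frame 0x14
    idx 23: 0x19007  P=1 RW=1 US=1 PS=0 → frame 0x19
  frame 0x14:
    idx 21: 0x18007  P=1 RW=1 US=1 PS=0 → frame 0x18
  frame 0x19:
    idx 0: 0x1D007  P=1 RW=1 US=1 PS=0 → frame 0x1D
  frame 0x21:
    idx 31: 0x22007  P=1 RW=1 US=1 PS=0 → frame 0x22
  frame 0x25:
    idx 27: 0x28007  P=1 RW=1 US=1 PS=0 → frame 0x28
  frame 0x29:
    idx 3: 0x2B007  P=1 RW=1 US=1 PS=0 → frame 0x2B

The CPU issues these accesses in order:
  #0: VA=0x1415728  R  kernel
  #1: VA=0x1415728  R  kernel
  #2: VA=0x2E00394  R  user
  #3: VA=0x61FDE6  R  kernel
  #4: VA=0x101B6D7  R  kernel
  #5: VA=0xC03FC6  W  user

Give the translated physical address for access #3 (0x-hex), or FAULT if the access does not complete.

Trace:
#0 VA=0x1415728 (r,kernel):
  [0] read 0x13 idx=10: raw=0x14007 flags P=1 W=1 U=1 S=0
  [1] read 0x14 idx=21: raw=0x18007 flags P=1 W=1 U=1 S=0
  ✓ 0x18728  — 2 lookups
#1 VA=0x1415728 (r,kernel):
  TLB hit vpn=0x1415 → PA=0x18728
#2 VA=0x2E00394 (r,user):
  [0] read 0x13 idx=23: raw=0x19007 flags P=1 W=1 U=1 S=0
  [1] read 0x19 idx=0: raw=0x1D007 flags P=1 W=1 U=1 S=0
  ✓ 0x1D394  — 2 lookups
#3 VA=0x61FDE6 (r,kernel):
  [0] read 0x13 idx=3: raw=0x21007 flags P=1 W=1 U=1 S=0
  [1] read 0x21 idx=31: raw=0x22007 flags P=1 W=1 U=1 S=0
  ✓ 0x22DE6  — 2 lookups
#4 VA=0x101B6D7 (r,kernel):
  [0] read 0x13 idx=8: raw=0x25007 flags P=1 W=1 U=1 S=0
  [1] read 0x25 idx=27: raw=0x28007 flags P=1 W=1 U=1 S=0
  ✓ 0x286D7  — 2 lookups
#5 VA=0xC03FC6 (w,user):
  [0] read 0x13 idx=6: raw=0x29007 flags P=1 W=1 U=1 S=0
  [1] read 0x29 idx=3: raw=0x2B007 flags P=1 W=1 U=1 S=0
  ✓ 0x2BFC6  — 2 lookups

Access #3 PA: 0x22DE6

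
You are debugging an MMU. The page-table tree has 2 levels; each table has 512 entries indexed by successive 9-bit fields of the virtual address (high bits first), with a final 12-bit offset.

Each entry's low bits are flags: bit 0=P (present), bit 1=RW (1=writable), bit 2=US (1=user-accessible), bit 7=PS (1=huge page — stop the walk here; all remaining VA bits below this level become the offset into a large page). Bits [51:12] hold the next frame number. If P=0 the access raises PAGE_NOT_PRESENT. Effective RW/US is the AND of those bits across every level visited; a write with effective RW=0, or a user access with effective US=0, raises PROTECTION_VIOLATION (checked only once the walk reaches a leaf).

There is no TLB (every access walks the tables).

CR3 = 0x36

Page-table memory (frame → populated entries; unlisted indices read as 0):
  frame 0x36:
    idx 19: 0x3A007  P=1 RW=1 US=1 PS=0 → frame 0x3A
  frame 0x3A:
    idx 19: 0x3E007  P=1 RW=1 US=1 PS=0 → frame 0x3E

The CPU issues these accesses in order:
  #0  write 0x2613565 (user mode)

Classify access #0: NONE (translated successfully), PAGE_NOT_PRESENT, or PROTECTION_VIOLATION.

Trace:
#0 VA=0x2613565 (w,user):
  lvl0: tbl 0x36, slot 19 ⇒ 0x3A007 (P1/RW1/US1/PS0)
  lvl1: tbl 0x3A, slot 19 ⇒ 0x3E007 (P1/RW1/US1/PS0)
  ✓ 0x3E565  — 2 lookups

Access #0 fault: NONE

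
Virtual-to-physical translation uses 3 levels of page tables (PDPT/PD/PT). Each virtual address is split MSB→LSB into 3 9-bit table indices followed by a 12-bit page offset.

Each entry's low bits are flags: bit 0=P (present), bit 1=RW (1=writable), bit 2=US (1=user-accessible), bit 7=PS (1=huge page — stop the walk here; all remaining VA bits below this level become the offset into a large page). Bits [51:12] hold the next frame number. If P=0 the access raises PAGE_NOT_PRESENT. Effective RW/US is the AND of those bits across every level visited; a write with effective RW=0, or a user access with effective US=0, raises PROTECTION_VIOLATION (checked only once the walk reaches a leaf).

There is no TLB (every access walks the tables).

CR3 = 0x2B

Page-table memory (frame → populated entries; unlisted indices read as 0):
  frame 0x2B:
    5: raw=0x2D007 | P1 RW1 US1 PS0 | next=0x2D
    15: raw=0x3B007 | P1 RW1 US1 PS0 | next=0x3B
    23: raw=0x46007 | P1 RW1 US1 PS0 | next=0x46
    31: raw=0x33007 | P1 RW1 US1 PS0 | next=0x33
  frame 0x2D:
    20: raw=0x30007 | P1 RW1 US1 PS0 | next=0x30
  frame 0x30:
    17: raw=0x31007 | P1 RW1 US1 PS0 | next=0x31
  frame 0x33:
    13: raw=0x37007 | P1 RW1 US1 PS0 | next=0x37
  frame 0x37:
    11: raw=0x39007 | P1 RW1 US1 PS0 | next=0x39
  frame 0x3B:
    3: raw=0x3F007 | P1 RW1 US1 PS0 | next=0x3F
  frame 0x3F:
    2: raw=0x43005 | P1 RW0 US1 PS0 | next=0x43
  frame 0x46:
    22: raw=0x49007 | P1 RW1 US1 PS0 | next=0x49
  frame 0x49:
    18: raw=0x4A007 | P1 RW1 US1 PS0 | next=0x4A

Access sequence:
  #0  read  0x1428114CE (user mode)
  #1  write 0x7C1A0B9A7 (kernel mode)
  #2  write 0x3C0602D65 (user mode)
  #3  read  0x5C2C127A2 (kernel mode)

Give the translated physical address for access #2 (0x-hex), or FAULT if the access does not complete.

Trace:
#0 VA=0x1428114CE (r,user):
  L0 @0x2B[5] → 0x2D007  P=1,RW=1,US=1,PS=0
  L1 @0x2D[20] → 0x30007  P=1,RW=1,US=1,PS=0
  L2 @0x30[17] → 0x31007  P=1,RW=1,US=1,PS=0
  → PA=0x314CE  (3 entries read)
#1 VA=0x7C1A0B9A7 (w,kernel):
  L0 @0x2B[31] → 0x33007  P=1,RW=1,US=1,PS=0
  L1 @0x33[13] → 0x37007  P=1,RW=1,US=1,PS=0
  L2 @0x37[11] → 0x39007  P=1,RW=1,US=1,PS=0
  → PA=0x399A7  (3 entries read)
#2 VA=0x3C0602D65 (w,user):
  L0 @0x2B[15] → 0x3B007  P=1,RW=1,US=1,PS=0
  L1 @0x3B[3] → 0x3F007  P=1,RW=1,US=1,PS=0
  L2 @0x3F[2] → 0x43005  P=1,RW=0,US=1,PS=0
  → PROTECTION_VIOLATION  (3 entries read)
#3 VA=0x5C2C127A2 (r,kernel):
  L0 @0x2B[23] → 0x46007  P=1,RW=1,US=1,PS=0
  L1 @0x46[22] → 0x49007  P=1,RW=1,US=1,PS=0
  L2 @0x49[18] → 0x4A007  P=1,RW=1,US=1,PS=0
  → PA=0x4A7A2  (3 entries read)

Access #2 PA: FAULT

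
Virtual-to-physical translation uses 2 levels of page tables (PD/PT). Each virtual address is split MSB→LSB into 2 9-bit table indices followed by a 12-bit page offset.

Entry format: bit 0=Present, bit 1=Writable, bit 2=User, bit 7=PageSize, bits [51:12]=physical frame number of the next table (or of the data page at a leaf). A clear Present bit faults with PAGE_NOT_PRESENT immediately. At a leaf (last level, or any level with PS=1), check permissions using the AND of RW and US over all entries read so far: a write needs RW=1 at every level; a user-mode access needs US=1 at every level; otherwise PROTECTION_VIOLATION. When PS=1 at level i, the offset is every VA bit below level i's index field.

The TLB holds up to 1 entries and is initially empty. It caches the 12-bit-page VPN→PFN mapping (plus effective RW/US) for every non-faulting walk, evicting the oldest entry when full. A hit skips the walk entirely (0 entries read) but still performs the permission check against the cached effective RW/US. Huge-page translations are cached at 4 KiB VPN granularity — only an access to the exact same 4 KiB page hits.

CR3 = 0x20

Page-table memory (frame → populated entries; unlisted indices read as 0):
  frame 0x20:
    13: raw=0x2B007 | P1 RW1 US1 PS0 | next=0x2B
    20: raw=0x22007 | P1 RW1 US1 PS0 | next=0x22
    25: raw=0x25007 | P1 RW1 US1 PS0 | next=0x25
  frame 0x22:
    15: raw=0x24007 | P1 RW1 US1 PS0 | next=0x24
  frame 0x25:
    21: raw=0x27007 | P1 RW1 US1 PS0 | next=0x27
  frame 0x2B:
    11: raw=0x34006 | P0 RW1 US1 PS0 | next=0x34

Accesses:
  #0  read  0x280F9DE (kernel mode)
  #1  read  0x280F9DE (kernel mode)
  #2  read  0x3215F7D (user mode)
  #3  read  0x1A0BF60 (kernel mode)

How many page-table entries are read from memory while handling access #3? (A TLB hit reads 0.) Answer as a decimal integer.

Walk each access:
#0 VA=0x280F9DE (r,kernel):
  lvl0: tbl 0x20, slot 20 ⇒ 0x22007 (P1/RW1/US1/PS0)
  lvl1: tbl 0x22, slot 15 ⇒ 0x24007 (P1/RW1/US1/PS0)
  ✓ 0x249DE  — 2 lookups
#1 VA=0x280F9DE (r,kernel):
  TLB hit vpn=0x280F → PA=0x249DE
#2 VA=0x3215F7D (r,user):
  lvl0: tbl 0x20, slot 25 ⇒ 0x25007 (P1/RW1/US1/PS0)
  lvl1: tbl 0x25, slot 21 ⇒ 0x27007 (P1/RW1/US1/PS0)
  ✓ 0x27F7D  — 2 lookups
#3 VA=0x1A0BF60 (r,kernel):
  lvl0: tbl 0x20, slot 13 ⇒ 0x2B007 (P1/RW1/US1/PS0)
  lvl1: tbl 0x2B, slot 11 ⇒ 0x34006 (P0/RW1/US1/PS0)
  → PAGE_NOT_PRESENT  (2 entries read)

Entries read for #3: 2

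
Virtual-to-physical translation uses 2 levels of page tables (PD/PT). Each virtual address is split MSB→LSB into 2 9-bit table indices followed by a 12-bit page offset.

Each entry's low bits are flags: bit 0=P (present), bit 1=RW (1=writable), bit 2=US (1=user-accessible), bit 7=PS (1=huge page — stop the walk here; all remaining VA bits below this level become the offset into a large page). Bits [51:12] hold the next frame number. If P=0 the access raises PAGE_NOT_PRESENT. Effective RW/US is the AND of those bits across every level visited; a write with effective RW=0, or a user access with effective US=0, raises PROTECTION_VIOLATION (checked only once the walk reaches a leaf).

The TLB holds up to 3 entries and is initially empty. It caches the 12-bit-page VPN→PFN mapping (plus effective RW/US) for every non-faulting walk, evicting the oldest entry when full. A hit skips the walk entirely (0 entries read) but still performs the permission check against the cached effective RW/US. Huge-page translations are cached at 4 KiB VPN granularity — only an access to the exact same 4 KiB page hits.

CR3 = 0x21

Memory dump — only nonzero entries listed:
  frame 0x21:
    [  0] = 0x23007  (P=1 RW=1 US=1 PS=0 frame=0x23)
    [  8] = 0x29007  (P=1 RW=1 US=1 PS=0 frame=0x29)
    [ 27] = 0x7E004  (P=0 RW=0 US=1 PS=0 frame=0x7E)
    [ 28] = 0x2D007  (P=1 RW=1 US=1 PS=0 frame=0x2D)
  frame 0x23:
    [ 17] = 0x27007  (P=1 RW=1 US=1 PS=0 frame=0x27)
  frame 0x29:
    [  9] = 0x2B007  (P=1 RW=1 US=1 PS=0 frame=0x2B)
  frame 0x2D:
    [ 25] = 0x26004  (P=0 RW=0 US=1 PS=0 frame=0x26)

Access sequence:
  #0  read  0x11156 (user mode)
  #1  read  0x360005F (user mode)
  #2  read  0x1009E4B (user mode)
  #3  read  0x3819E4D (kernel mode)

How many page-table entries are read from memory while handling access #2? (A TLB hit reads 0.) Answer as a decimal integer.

Per-access translation:
#0 VA=0x11156 (r,user):
  lvl0: tbl 0x21, slot 0 ⇒ 0x23007 (P1/RW1/US1/PS0)
  lvl1: tbl 0x23, slot 17 ⇒ 0x27007 (P1/RW1/US1/PS0)
  ✓ 0x27156  — 2 lookups
#1 VA=0x360005F (r,user):
  lvl0: tbl 0x21, slot 27 ⇒ 0x7E004 (P0/RW0/US1/PS0)
  ⇒ fault: PAGE_NOT_PRESENT  — 1 lookups
#2 VA=0x1009E4B (r,user):
  lvl0: tbl 0x21, slot 8 ⇒ 0x29007 (P1/RW1/US1/PS0)
  lvl1: tbl 0x29, slot 9 ⇒ 0x2B007 (P1/RW1/US1/PS0)
  ✓ 0x2BE4B  — 2 lookups
#3 VA=0x3819E4D (r,kernel):
  lvl0: tbl 0x21, slot 28 ⇒ 0x2D007 (P1/RW1/US1/PS0)
  lvl1: tbl 0x2D, slot 25 ⇒ 0x26004 (P0/RW0/US1/PS0)
  ⇒ fault: PAGE_NOT_PRESENT  — 2 lookups

Entries read for #2: 2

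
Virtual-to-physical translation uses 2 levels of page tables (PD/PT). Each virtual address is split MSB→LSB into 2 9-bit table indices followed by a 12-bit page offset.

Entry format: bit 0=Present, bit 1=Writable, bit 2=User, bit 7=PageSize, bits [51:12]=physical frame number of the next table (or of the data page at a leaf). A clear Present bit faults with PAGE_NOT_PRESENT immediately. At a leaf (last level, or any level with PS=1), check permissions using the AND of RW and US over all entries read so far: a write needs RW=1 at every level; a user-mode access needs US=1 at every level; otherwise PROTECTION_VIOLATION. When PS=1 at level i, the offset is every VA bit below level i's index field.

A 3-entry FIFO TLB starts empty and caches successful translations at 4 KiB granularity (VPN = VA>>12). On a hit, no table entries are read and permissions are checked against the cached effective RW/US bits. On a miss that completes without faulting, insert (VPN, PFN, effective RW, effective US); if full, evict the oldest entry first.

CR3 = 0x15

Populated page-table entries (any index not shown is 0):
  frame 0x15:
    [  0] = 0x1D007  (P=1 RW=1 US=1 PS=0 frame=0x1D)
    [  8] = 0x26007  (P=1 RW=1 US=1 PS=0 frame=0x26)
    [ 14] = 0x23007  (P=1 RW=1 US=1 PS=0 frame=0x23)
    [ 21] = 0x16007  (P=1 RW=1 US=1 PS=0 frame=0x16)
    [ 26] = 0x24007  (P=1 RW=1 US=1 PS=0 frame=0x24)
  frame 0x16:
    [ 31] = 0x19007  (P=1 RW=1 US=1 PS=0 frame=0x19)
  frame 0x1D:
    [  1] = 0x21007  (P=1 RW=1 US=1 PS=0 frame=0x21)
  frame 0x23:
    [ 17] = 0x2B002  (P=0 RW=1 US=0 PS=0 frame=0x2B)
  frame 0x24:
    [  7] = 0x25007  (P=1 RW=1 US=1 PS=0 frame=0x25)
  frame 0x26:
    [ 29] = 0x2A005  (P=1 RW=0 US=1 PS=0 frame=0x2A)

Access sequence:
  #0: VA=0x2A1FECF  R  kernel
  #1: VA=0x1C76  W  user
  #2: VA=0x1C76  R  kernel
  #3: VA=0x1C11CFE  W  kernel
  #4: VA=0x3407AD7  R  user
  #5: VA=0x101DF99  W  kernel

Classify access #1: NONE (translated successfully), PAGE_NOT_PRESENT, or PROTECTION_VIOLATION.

Trace:
#0 VA=0x2A1FECF (r,kernel):
  [0] read 0x15 idx=21: raw=0x16007 flags P=1 W=1 U=1 S=0
  [1] read 0x16 idx=31: raw=0x19007 flags P=1 W=1 U=1 S=0
  → PA=0x19ECF  (2 entries read)
#1 VA=0x1C76 (w,user):
  [0] read 0x15 idx=0: raw=0x1D007 flags P=1 W=1 U=1 S=0
  [1] read 0x1D idx=1: raw=0x21007 flags P=1 W=1 U=1 S=0
  → PA=0x21C76  (2 entries read)
#2 VA=0x1C76 (r,kernel):
  TLB hit vpn=0x1 → PA=0x21C76
#3 VA=0x1C11CFE (w,kernel):
  [0] read 0x15 idx=14: raw=0x23007 flags P=1 W=1 U=1 S=0
  [1] read 0x23 idx=17: raw=0x2B002 flags P=0 W=1 U=0 S=0
  → PAGE_NOT_PRESENT  (2 entries read)
#4 VA=0x3407AD7 (r,user):
  [0] read 0x15 idx=26: raw=0x24007 flags P=1 W=1 U=1 S=0
  [1] read 0x24 idx=7: raw=0x25007 flags P=1 W=1 U=1 S=0
  → PA=0x25AD7  (2 entries read)
#5 VA=0x101DF99 (w,kernel):
  [0] read 0x15 idx=8: raw=0x26007 flags P=1 W=1 U=1 S=0
  [1] read 0x26 idx=29: raw=0x2A005 flags P=1 W=0 U=1 S=0
  → PROTECTION_VIOLATION  (2 entries read)

Access #1 fault: NONE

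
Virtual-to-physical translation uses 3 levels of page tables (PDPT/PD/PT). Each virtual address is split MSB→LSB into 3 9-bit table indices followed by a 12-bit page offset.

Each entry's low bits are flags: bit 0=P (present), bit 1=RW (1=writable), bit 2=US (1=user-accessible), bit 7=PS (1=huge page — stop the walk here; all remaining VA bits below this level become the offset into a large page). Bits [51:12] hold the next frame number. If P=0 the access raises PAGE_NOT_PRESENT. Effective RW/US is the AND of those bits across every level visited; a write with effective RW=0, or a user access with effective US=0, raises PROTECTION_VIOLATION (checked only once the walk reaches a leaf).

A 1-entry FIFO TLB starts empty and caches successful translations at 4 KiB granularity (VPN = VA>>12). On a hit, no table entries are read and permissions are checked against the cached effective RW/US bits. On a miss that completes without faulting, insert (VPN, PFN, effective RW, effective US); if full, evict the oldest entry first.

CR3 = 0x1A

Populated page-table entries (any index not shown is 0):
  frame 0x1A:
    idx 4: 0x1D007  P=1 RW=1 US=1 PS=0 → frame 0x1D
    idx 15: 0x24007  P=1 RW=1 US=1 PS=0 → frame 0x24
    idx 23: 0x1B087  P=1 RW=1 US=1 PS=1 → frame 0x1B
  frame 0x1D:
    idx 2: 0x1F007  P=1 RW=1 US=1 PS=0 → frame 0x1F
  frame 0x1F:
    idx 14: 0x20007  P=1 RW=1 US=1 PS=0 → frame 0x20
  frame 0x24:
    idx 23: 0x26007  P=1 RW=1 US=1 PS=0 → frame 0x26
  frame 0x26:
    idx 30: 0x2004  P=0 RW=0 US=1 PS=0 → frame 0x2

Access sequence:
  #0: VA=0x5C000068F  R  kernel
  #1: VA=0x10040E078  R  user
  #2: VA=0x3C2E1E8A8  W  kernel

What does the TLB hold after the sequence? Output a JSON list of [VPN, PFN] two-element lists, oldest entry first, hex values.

Per-access translation:
#0 VA=0x5C000068F (r,kernel):
  lvl0: tbl 0x1A, slot 23 ⇒ 0x1B087 (P1/RW1/US1/PS1)
  ✓ 0x1B68F (huge @L0)  — 1 lookups
#1 VA=0x10040E078 (r,user):
  lvl0: tbl 0x1A, slot 4 ⇒ 0x1D007 (P1/RW1/US1/PS0)
  lvl1: tbl 0x1D, slot 2 ⇒ 0x1F007 (P1/RW1/US1/PS0)
  lvl2: tbl 0x1F, slot 14 ⇒ 0x20007 (P1/RW1/US1/PS0)
  ✓ 0x20078  — 3 lookups
#2 VA=0x3C2E1E8A8 (w,kernel):
  lvl0: tbl 0x1A, slot 15 ⇒ 0x24007 (P1/RW1/US1/PS0)
  lvl1: tbl 0x24, slot 23 ⇒ 0x26007 (P1/RW1/US1/PS0)
  lvl2: tbl 0x26, slot 30 ⇒ 0x2004 (P0/RW0/US1/PS0)
  → PAGE_NOT_PRESENT  (3 entries read)

TLB: [["0x10040E", "0x20"]]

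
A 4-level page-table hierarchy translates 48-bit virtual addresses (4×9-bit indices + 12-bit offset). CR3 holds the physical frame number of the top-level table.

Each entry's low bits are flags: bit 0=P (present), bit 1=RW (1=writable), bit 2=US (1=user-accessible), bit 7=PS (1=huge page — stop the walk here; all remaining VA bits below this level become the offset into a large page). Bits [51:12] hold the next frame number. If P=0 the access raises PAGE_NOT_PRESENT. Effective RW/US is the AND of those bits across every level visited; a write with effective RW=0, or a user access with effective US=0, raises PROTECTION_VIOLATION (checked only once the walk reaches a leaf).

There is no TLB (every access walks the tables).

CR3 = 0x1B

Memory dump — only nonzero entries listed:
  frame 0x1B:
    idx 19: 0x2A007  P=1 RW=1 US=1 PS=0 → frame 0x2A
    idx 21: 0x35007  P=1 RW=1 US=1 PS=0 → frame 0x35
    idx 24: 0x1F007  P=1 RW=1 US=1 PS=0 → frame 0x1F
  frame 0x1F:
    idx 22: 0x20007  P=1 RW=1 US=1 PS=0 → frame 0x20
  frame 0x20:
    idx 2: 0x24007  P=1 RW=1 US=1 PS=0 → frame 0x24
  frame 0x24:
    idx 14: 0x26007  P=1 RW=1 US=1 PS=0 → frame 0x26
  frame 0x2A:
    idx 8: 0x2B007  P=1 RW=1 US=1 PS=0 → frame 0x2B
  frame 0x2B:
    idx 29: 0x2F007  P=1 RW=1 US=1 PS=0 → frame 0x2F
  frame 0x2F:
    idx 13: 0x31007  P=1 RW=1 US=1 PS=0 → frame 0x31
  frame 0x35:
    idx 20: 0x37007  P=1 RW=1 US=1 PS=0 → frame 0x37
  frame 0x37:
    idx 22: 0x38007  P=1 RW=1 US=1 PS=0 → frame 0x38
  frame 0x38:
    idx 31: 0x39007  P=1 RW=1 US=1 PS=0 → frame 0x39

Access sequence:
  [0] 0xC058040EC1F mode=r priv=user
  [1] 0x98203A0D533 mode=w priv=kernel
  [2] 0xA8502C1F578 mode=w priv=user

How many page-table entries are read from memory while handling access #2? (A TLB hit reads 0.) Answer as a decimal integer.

Trace:
#0 VA=0xC058040EC1F (r,user):
  L0: frame=0x1B idx=24 entry=0x1F007 [P=1 RW=1 US=1 PS=0]
  L1: frame=0x1F idx=22 entry=0x20007 [P=1 RW=1 US=1 PS=0]
  L2: frame=0x20 idx=2 entry=0x24007 [P=1 RW=1 US=1 PS=0]
  L3: frame=0x24 idx=14 entry=0x26007 [P=1 RW=1 US=1 PS=0]
  → PA=0x26C1F  (4 entries read)
#1 VA=0x98203A0D533 (w,kernel):
  L0: frame=0x1B idx=19 entry=0x2A007 [P=1 RW=1 US=1 PS=0]
  L1: frame=0x2A idx=8 entry=0x2B007 [P=1 RW=1 US=1 PS=0]
  L2: frame=0x2B idx=29 entry=0x2F007 [P=1 RW=1 US=1 PS=0]
  L3: frame=0x2F idx=13 entry=0x31007 [P=1 RW=1 US=1 PS=0]
  → PA=0x31533  (4 entries read)
#2 VA=0xA8502C1F578 (w,user):
  L0: frame=0x1B idx=21 entry=0x35007 [P=1 RW=1 US=1 PS=0]
  L1: frame=0x35 idx=20 entry=0x37007 [P=1 RW=1 US=1 PS=0]
  L2: frame=0x37 idx=22 entry=0x38007 [P=1 RW=1 US=1 PS=0]
  L3: frame=0x38 idx=31 entry=0x39007 [P=1 RW=1 US=1 PS=0]
  → PA=0x39578  (4 entries read)

Entries read for #2: 4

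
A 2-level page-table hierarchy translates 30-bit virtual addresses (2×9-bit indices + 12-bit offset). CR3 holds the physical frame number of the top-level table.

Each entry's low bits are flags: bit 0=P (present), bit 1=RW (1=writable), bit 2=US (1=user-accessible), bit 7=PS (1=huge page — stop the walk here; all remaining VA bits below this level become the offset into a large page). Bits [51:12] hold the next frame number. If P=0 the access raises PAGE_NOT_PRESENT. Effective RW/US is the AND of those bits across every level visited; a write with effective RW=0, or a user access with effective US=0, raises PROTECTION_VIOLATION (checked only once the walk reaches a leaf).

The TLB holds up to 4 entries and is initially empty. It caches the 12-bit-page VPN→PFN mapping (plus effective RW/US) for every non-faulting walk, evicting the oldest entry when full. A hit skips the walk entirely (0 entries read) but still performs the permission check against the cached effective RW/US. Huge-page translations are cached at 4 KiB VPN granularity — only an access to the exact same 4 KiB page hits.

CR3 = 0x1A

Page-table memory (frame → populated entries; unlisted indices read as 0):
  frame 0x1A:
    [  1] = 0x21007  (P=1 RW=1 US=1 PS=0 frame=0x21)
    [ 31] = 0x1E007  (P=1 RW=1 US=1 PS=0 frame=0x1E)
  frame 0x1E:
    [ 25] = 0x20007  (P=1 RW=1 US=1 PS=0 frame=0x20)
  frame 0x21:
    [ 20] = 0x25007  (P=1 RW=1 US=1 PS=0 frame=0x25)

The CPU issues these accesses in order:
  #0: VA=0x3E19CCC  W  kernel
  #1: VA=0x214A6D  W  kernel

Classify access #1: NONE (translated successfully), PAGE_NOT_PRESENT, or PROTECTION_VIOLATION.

Per-access translation:
#0 VA=0x3E19CCC (w,kernel):
  lvl0: tbl 0x1A, slot 31 ⇒ 0x1E007 (P1/RW1/US1/PS0)
  lvl1: tbl 0x1E, slot 25 ⇒ 0x20007 (P1/RW1/US1/PS0)
  ⇒ phys 0x20CCC  [2 reads]
#1 VA=0x214A6D (w,kernel):
  lvl0: tbl 0x1A, slot 1 ⇒ 0x21007 (P1/RW1/US1/PS0)
  lvl1: tbl 0x21, slot 20 ⇒ 0x25007 (P1/RW1/US1/PS0)
  ⇒ phys 0x25A6D  [2 reads]

Access #1 fault: NONE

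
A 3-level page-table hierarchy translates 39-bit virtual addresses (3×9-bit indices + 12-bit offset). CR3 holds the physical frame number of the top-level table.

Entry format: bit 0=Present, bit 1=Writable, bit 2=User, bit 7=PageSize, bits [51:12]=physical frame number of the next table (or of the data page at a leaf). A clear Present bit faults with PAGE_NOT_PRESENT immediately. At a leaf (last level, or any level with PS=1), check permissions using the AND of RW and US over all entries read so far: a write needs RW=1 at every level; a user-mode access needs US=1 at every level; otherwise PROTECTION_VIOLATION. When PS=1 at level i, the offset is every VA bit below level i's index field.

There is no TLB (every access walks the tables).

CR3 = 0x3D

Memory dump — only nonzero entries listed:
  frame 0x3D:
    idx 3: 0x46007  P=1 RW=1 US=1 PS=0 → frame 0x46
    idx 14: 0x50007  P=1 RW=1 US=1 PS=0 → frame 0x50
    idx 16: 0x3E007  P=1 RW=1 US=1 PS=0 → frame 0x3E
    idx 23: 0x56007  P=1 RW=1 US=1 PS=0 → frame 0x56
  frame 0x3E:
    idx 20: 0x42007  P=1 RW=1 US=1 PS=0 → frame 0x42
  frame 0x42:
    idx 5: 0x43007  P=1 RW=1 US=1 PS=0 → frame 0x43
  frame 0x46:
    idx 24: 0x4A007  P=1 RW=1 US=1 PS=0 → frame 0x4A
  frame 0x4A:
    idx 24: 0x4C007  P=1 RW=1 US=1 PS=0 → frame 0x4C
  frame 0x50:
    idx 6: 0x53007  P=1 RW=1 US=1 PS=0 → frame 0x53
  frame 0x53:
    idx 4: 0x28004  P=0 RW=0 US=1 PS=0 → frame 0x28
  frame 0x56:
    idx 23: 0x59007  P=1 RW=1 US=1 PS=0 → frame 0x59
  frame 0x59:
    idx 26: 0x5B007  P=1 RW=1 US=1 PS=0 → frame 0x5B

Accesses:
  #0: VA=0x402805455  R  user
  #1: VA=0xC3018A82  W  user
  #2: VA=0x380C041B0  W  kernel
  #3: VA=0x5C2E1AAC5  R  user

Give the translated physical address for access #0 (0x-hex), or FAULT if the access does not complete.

Per-access translation:
#0 VA=0x402805455 (r,user):
  lvl0: tbl 0x3D, slot 16 ⇒ 0x3E007 (P1/RW1/US1/PS0)
  lvl1: tbl 0x3E, slot 20 ⇒ 0x42007 (P1/RW1/US1/PS0)
  lvl2: tbl 0x42, slot 5 ⇒ 0x43007 (P1/RW1/US1/PS0)
  → PA=0x43455  (3 entries read)
#1 VA=0xC3018A82 (w,user):
  lvl0: tbl 0x3D, slot 3 ⇒ 0x46007 (P1/RW1/US1/PS0)
  lvl1: tbl 0x46, slot 24 ⇒ 0x4A007 (P1/RW1/US1/PS0)
  lvl2: tbl 0x4A, slot 24 ⇒ 0x4C007 (P1/RW1/US1/PS0)
  → PA=0x4CA82  (3 entries read)
#2 VA=0x380C041B0 (w,kernel):
  lvl0: tbl 0x3D, slot 14 ⇒ 0x50007 (P1/RW1/US1/PS0)
  lvl1: tbl 0x50, slot 6 ⇒ 0x53007 (P1/RW1/US1/PS0)
  lvl2: tbl 0x53, slot 4 ⇒ 0x28004 (P0/RW0/US1/PS0)
  → PAGE_NOT_PRESENT  (3 entries read)
#3 VA=0x5C2E1AAC5 (r,user):
  lvl0: tbl 0x3D, slot 23 ⇒ 0x56007 (P1/RW1/US1/PS0)
  lvl1: tbl 0x56, slot 23 ⇒ 0x59007 (P1/RW1/US1/PS0)
  lvl2: tbl 0x59, slot 26 ⇒ 0x5B007 (P1/RW1/US1/PS0)
  → PA=0x5BAC5  (3 entries read)

Access #0 PA: 0x43455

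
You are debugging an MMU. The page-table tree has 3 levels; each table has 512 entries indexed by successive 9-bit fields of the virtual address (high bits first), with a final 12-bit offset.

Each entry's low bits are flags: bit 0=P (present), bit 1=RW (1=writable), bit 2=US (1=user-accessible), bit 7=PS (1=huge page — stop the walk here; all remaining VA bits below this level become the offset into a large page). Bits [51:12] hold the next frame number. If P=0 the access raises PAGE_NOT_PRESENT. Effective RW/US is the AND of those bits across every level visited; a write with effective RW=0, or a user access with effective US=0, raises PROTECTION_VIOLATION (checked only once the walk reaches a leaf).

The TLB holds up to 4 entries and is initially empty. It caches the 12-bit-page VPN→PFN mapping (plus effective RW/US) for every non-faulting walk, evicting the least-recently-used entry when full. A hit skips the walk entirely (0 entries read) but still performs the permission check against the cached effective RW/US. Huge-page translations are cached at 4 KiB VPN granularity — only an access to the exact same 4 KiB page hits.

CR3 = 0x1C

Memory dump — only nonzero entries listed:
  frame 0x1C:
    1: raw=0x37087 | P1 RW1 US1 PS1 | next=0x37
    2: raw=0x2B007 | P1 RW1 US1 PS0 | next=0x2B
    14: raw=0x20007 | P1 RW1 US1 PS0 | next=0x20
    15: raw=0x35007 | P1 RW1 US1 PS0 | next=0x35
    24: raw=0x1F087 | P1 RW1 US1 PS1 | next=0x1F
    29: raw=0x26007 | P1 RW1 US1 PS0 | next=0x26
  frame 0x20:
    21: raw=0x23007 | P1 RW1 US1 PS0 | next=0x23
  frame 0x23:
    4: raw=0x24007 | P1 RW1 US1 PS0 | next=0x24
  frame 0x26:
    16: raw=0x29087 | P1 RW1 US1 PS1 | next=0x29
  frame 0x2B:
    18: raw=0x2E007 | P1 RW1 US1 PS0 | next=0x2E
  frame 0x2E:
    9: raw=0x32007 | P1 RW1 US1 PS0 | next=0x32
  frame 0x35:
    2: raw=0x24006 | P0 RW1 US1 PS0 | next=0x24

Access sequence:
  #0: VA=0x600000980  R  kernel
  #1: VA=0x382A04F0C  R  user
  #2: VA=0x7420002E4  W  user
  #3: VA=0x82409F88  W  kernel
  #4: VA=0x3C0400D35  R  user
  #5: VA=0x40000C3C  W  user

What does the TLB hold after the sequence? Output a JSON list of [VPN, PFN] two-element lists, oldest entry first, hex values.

Trace:
#0 VA=0x600000980 (r,kernel):
  lvl0: tbl 0x1C, slot 24 ⇒ 0x1F087 (P1/RW1/US1/PS1)
  ⇒ phys 0x1F980 (huge @L0)  [1 reads]
#1 VA=0x382A04F0C (r,user):
  lvl0: tbl 0x1C, slot 14 ⇒ 0x20007 (P1/RW1/US1/PS0)
  lvl1: tbl 0x20, slot 21 ⇒ 0x23007 (P1/RW1/US1/PS0)
  lvl2: tbl 0x23, slot 4 ⇒ 0x24007 (P1/RW1/US1/PS0)
  ⇒ phys 0x24F0C  [3 reads]
#2 VA=0x7420002E4 (w,user):
  lvl0: tbl 0x1C, slot 29 ⇒ 0x26007 (P1/RW1/US1/PS0)
  lvl1: tbl 0x26, slot 16 ⇒ 0x29087 (P1/RW1/US1/PS1)
  ⇒ phys 0x292E4 (huge @L1)  [2 reads]
#3 VA=0x82409F88 (w,kernel):
  lvl0: tbl 0x1C, slot 2 ⇒ 0x2B007 (P1/RW1/US1/PS0)
  lvl1: tbl 0x2B, slot 18 ⇒ 0x2E007 (P1/RW1/US1/PS0)
  lvl2: tbl 0x2E, slot 9 ⇒ 0x32007 (P1/RW1/US1/PS0)
  ⇒ phys 0x32F88  [3 reads]
#4 VA=0x3C0400D35 (r,user):
  lvl0: tbl 0x1C, slot 15 ⇒ 0x35007 (P1/RW1/US1/PS0)
  lvl1: tbl 0x35, slot 2 ⇒ 0x24006 (P0/RW1/US1/PS0)
  → PAGE_NOT_PRESENT  (2 entries read)
#5 VA=0x40000C3C (w,user):
  lvl0: tbl 0x1C, slot 1 ⇒ 0x37087 (P1/RW1/US1/PS1)
  ⇒ phys 0x37C3C (huge @L0)  [1 reads]

TLB: [["0x382A04", "0x24"], ["0x742000", "0x29"], ["0x82409", "0x32"], ["0x40000", "0x37"]]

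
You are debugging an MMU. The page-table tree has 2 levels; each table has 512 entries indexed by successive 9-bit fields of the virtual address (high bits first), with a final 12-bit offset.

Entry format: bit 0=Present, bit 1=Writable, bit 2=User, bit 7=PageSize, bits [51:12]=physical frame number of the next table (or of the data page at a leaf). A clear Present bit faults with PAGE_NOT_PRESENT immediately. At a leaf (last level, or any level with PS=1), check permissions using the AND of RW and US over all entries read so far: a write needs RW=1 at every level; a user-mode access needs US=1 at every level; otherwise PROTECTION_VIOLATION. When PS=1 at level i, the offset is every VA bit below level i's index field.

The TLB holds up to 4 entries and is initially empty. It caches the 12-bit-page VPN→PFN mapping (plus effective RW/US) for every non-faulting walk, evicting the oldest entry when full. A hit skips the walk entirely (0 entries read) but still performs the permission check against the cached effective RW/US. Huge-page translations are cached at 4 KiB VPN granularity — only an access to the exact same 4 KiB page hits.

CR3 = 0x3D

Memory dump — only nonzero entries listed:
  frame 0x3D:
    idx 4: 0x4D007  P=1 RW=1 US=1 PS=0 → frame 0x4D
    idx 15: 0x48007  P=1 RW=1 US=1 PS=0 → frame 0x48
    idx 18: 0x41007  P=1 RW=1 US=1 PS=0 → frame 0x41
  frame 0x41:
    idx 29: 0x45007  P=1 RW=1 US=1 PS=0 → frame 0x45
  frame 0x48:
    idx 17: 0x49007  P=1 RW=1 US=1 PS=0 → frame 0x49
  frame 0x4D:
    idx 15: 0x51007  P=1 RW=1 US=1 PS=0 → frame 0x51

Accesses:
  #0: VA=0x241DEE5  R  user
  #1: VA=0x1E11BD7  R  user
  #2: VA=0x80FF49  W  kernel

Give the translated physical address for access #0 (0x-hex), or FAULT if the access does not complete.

Walk each access:
#0 VA=0x241DEE5 (r,user):
  lvl0: tbl 0x3D, slot 18 ⇒ 0x41007 (P1/RW1/US1/PS0)
  lvl1: tbl 0x41, slot 29 ⇒ 0x45007 (P1/RW1/US1/PS0)
  ⇒ phys 0x45EE5  [2 reads]
#1 VA=0x1E11BD7 (r,user):
  lvl0: tbl 0x3D, slot 15 ⇒ 0x48007 (P1/RW1/US1/PS0)
  lvl1: tbl 0x48, slot 17 ⇒ 0x49007 (P1/RW1/US1/PS0)
  ⇒ phys 0x49BD7  [2 reads]
#2 VA=0x80FF49 (w,kernel):
  lvl0: tbl 0x3D, slot 4 ⇒ 0x4D007 (P1/RW1/US1/PS0)
  lvl1: tbl 0x4D, slot 15 ⇒ 0x51007 (P1/RW1/US1/PS0)
  ⇒ phys 0x51F49  [2 reads]

Access #0 PA: 0x45EE5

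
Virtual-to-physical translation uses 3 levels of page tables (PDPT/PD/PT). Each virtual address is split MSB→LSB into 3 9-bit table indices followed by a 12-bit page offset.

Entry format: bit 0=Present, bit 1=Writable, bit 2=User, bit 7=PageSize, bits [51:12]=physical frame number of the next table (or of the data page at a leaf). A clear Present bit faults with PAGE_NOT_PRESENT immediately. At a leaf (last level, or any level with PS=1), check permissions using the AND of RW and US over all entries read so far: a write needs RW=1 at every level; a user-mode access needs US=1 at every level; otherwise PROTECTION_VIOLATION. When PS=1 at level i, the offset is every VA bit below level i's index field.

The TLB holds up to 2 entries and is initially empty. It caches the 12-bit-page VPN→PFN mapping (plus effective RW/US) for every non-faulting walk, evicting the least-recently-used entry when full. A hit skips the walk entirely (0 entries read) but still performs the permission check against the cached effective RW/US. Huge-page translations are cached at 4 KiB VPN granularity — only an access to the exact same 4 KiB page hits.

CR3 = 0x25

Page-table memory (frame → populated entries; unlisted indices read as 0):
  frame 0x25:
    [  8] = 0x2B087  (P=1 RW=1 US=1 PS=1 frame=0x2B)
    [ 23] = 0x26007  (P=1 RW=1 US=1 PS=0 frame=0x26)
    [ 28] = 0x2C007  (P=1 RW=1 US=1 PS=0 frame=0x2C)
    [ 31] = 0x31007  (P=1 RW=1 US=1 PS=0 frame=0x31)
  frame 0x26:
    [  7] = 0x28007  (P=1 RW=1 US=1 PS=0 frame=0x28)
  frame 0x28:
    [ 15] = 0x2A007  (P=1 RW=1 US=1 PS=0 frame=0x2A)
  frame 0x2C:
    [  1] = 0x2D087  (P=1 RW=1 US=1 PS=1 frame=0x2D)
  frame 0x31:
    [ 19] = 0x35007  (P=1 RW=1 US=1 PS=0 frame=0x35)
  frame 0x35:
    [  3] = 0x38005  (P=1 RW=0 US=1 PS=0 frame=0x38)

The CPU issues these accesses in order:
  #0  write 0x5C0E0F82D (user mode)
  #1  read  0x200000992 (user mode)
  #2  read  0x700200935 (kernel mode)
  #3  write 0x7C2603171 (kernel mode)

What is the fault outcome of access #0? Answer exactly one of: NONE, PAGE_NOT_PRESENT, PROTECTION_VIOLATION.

Trace:
#0 VA=0x5C0E0F82D (w,user):
  [0] read 0x25 idx=23: raw=0x26007 flags P=1 W=1 U=1 S=0
  [1] read 0x26 idx=7: raw=0x28007 flags P=1 W=1 U=1 S=0
  [2] read 0x28 idx=15: raw=0x2A007 flags P=1 W=1 U=1 S=0
  ✓ 0x2A82D  — 3 lookups
#1 VA=0x200000992 (r,user):
  [0] read 0x25 idx=8: raw=0x2B087 flags P=1 W=1 U=1 S=1
  ✓ 0x2B992 (huge @L0)  — 1 lookups
#2 VA=0x700200935 (r,kernel):
  [0] read 0x25 idx=28: raw=0x2C007 flags P=1 W=1 U=1 S=0
  [1] read 0x2C idx=1: raw=0x2D087 flags P=1 W=1 U=1 S=1
  ✓ 0x2D935 (huge @L1)  — 2 lookups
#3 VA=0x7C2603171 (w,kernel):
  [0] read 0x25 idx=31: raw=0x31007 flags P=1 W=1 U=1 S=0
  [1] read 0x31 idx=19: raw=0x35007 flags P=1 W=1 U=1 S=0
  [2] read 0x35 idx=3: raw=0x38005 flags P=1 W=0 U=1 S=0
  ⇒ fault: PROTECTION_VIOLATION  — 3 lookups

Access #0 fault: NONE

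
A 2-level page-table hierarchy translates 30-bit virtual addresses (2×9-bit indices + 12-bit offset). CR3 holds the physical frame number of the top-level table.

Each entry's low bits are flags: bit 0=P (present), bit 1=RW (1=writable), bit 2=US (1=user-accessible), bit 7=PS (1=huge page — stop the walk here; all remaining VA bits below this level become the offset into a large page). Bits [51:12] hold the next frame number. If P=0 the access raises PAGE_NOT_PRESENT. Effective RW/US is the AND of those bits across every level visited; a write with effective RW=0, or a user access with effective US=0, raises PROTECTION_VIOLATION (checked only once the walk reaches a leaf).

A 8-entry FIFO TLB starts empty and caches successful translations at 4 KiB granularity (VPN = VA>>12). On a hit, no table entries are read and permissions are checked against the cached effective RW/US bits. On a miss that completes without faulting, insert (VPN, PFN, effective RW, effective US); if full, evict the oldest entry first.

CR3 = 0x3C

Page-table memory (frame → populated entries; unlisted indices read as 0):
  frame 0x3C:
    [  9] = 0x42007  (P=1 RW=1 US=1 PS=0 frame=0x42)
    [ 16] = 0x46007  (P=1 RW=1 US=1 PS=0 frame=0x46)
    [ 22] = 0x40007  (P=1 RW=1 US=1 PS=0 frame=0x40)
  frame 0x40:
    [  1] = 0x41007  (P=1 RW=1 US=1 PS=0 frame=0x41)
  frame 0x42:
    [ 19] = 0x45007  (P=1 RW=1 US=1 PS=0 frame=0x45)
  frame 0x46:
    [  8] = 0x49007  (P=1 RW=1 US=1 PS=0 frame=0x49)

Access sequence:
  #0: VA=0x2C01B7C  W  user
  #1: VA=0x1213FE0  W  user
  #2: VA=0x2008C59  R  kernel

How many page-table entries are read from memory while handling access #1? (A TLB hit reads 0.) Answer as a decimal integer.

Trace:
#0 VA=0x2C01B7C (w,user):
  L0: frame=0x3C idx=22 entry=0x40007 [P=1 RW=1 US=1 PS=0]
  L1: frame=0x40 idx=1 entry=0x41007 [P=1 RW=1 US=1 PS=0]
  ⇒ phys 0x41B7C  [2 reads]
#1 VA=0x1213FE0 (w,user):
  L0: frame=0x3C idx=9 entry=0x42007 [P=1 RW=1 US=1 PS=0]
  L1: frame=0x42 idx=19 entry=0x45007 [P=1 RW=1 US=1 PS=0]
  ⇒ phys 0x45FE0  [2 reads]
#2 VA=0x2008C59 (r,kernel):
  L0: frame=0x3C idx=16 entry=0x46007 [P=1 RW=1 US=1 PS=0]
  L1: frame=0x46 idx=8 entry=0x49007 [P=1 RW=1 US=1 PS=0]
  ⇒ phys 0x49C59  [2 reads]

Entries read for #1: 2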